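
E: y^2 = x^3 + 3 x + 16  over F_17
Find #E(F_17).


For each x in F_17, count y with y^2 = x^3 + 3 x + 16 mod 17:
  x = 0: RHS = 16, y in [4, 13]  -> 2 point(s)
  x = 2: RHS = 13, y in [8, 9]  -> 2 point(s)
  x = 3: RHS = 1, y in [1, 16]  -> 2 point(s)
  x = 8: RHS = 8, y in [5, 12]  -> 2 point(s)
  x = 10: RHS = 9, y in [3, 14]  -> 2 point(s)
  x = 13: RHS = 8, y in [5, 12]  -> 2 point(s)
  x = 15: RHS = 2, y in [6, 11]  -> 2 point(s)
Affine points: 14. Add the point at infinity: total = 15.

#E(F_17) = 15


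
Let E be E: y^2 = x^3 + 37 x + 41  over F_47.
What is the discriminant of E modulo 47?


4 a^3 + 27 b^2 = 4*37^3 + 27*41^2 = 202612 + 45387 = 247999
Delta = -16 * (247999) = -3967984
Delta mod 47 = 38

Delta = 38 (mod 47)


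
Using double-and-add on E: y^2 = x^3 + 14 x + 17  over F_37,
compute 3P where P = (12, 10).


k = 3 = 11_2 (binary, LSB first: 11)
Double-and-add from P = (12, 10):
  bit 0 = 1: acc = O + (12, 10) = (12, 10)
  bit 1 = 1: acc = (12, 10) + (23, 0) = (12, 27)

3P = (12, 27)


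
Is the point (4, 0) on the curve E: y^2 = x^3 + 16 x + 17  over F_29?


Check whether y^2 = x^3 + 16 x + 17 (mod 29) for (x, y) = (4, 0).
LHS: y^2 = 0^2 mod 29 = 0
RHS: x^3 + 16 x + 17 = 4^3 + 16*4 + 17 mod 29 = 0
LHS = RHS

Yes, on the curve


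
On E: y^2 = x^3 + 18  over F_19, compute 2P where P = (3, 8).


Doubling: s = (3 x1^2 + a) / (2 y1)
s = (3*3^2 + 0) / (2*8) mod 19 = 10
x3 = s^2 - 2 x1 mod 19 = 10^2 - 2*3 = 18
y3 = s (x1 - x3) - y1 mod 19 = 10 * (3 - 18) - 8 = 13

2P = (18, 13)


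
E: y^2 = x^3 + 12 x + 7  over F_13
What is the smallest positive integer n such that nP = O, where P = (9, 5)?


Compute successive multiples of P until we hit O:
  1P = (9, 5)
  2P = (5, 6)
  3P = (8, 11)
  4P = (6, 3)
  5P = (10, 3)
  6P = (11, 12)
  7P = (2, 0)
  8P = (11, 1)
  ... (continuing to 14P)
  14P = O

ord(P) = 14


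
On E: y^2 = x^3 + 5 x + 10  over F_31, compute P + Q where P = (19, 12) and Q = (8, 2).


P != Q, so use the chord formula.
s = (y2 - y1) / (x2 - x1) = (21) / (20) mod 31 = 15
x3 = s^2 - x1 - x2 mod 31 = 15^2 - 19 - 8 = 12
y3 = s (x1 - x3) - y1 mod 31 = 15 * (19 - 12) - 12 = 0

P + Q = (12, 0)


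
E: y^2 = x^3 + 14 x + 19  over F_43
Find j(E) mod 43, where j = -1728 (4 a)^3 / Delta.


Delta = -16(4 a^3 + 27 b^2) mod 43 = 5
-1728 * (4 a)^3 = -1728 * (4*14)^3 mod 43 = 11
j = 11 * 5^(-1) mod 43 = 28

j = 28 (mod 43)


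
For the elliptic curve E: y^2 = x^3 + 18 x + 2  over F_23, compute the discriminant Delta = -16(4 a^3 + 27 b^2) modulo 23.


4 a^3 + 27 b^2 = 4*18^3 + 27*2^2 = 23328 + 108 = 23436
Delta = -16 * (23436) = -374976
Delta mod 23 = 16

Delta = 16 (mod 23)


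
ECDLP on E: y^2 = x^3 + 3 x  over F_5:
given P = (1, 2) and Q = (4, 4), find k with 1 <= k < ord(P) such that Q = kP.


Enumerate multiples of P until we hit Q = (4, 4):
  1P = (1, 2)
  2P = (4, 1)
  3P = (4, 4)
Match found at i = 3.

k = 3


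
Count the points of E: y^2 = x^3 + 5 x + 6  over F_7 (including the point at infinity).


For each x in F_7, count y with y^2 = x^3 + 5 x + 6 mod 7:
  x = 5: RHS = 2, y in [3, 4]  -> 2 point(s)
  x = 6: RHS = 0, y in [0]  -> 1 point(s)
Affine points: 3. Add the point at infinity: total = 4.

#E(F_7) = 4


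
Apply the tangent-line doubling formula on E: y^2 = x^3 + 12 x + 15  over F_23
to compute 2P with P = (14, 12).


Doubling: s = (3 x1^2 + a) / (2 y1)
s = (3*14^2 + 12) / (2*12) mod 23 = 2
x3 = s^2 - 2 x1 mod 23 = 2^2 - 2*14 = 22
y3 = s (x1 - x3) - y1 mod 23 = 2 * (14 - 22) - 12 = 18

2P = (22, 18)


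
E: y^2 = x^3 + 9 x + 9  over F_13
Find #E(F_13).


For each x in F_13, count y with y^2 = x^3 + 9 x + 9 mod 13:
  x = 0: RHS = 9, y in [3, 10]  -> 2 point(s)
  x = 2: RHS = 9, y in [3, 10]  -> 2 point(s)
  x = 5: RHS = 10, y in [6, 7]  -> 2 point(s)
  x = 7: RHS = 12, y in [5, 8]  -> 2 point(s)
  x = 9: RHS = 0, y in [0]  -> 1 point(s)
  x = 11: RHS = 9, y in [3, 10]  -> 2 point(s)
  x = 12: RHS = 12, y in [5, 8]  -> 2 point(s)
Affine points: 13. Add the point at infinity: total = 14.

#E(F_13) = 14


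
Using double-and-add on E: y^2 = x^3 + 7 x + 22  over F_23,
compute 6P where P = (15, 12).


k = 6 = 110_2 (binary, LSB first: 011)
Double-and-add from P = (15, 12):
  bit 0 = 0: acc unchanged = O
  bit 1 = 1: acc = O + (11, 2) = (11, 2)
  bit 2 = 1: acc = (11, 2) + (7, 0) = (11, 21)

6P = (11, 21)


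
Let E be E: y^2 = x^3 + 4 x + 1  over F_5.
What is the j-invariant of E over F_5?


Delta = -16(4 a^3 + 27 b^2) mod 5 = 2
-1728 * (4 a)^3 = -1728 * (4*4)^3 mod 5 = 2
j = 2 * 2^(-1) mod 5 = 1

j = 1 (mod 5)


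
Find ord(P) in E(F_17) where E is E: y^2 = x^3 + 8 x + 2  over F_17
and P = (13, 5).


Compute successive multiples of P until we hit O:
  1P = (13, 5)
  2P = (4, 8)
  3P = (2, 14)
  4P = (0, 6)
  5P = (3, 6)
  6P = (9, 15)
  7P = (14, 6)
  8P = (8, 0)
  ... (continuing to 16P)
  16P = O

ord(P) = 16


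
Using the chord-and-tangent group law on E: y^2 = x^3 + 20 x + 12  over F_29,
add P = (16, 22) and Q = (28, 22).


P != Q, so use the chord formula.
s = (y2 - y1) / (x2 - x1) = (0) / (12) mod 29 = 0
x3 = s^2 - x1 - x2 mod 29 = 0^2 - 16 - 28 = 14
y3 = s (x1 - x3) - y1 mod 29 = 0 * (16 - 14) - 22 = 7

P + Q = (14, 7)


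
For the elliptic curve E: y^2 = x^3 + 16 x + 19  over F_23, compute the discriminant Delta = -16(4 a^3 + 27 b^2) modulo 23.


4 a^3 + 27 b^2 = 4*16^3 + 27*19^2 = 16384 + 9747 = 26131
Delta = -16 * (26131) = -418096
Delta mod 23 = 21

Delta = 21 (mod 23)


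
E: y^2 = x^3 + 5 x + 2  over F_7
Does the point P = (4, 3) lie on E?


Check whether y^2 = x^3 + 5 x + 2 (mod 7) for (x, y) = (4, 3).
LHS: y^2 = 3^2 mod 7 = 2
RHS: x^3 + 5 x + 2 = 4^3 + 5*4 + 2 mod 7 = 2
LHS = RHS

Yes, on the curve


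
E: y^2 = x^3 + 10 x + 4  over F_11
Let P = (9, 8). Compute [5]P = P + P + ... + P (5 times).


k = 5 = 101_2 (binary, LSB first: 101)
Double-and-add from P = (9, 8):
  bit 0 = 1: acc = O + (9, 8) = (9, 8)
  bit 1 = 0: acc unchanged = (9, 8)
  bit 2 = 1: acc = (9, 8) + (6, 7) = (1, 2)

5P = (1, 2)


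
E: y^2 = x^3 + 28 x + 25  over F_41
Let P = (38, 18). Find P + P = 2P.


Doubling: s = (3 x1^2 + a) / (2 y1)
s = (3*38^2 + 28) / (2*18) mod 41 = 30
x3 = s^2 - 2 x1 mod 41 = 30^2 - 2*38 = 4
y3 = s (x1 - x3) - y1 mod 41 = 30 * (38 - 4) - 18 = 18

2P = (4, 18)


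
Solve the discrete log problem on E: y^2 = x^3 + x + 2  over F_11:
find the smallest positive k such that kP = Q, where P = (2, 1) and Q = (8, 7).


Enumerate multiples of P until we hit Q = (8, 7):
  1P = (2, 1)
  2P = (8, 4)
  3P = (4, 9)
  4P = (10, 0)
  5P = (4, 2)
  6P = (8, 7)
Match found at i = 6.

k = 6


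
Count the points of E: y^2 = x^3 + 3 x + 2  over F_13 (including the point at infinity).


For each x in F_13, count y with y^2 = x^3 + 3 x + 2 mod 13:
  x = 2: RHS = 3, y in [4, 9]  -> 2 point(s)
  x = 3: RHS = 12, y in [5, 8]  -> 2 point(s)
  x = 4: RHS = 0, y in [0]  -> 1 point(s)
  x = 5: RHS = 12, y in [5, 8]  -> 2 point(s)
  x = 9: RHS = 4, y in [2, 11]  -> 2 point(s)
  x = 11: RHS = 1, y in [1, 12]  -> 2 point(s)
Affine points: 11. Add the point at infinity: total = 12.

#E(F_13) = 12


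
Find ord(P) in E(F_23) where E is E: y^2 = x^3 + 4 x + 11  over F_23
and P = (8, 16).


Compute successive multiples of P until we hit O:
  1P = (8, 16)
  2P = (19, 0)
  3P = (8, 7)
  4P = O

ord(P) = 4


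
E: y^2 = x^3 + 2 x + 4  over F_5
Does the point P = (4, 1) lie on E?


Check whether y^2 = x^3 + 2 x + 4 (mod 5) for (x, y) = (4, 1).
LHS: y^2 = 1^2 mod 5 = 1
RHS: x^3 + 2 x + 4 = 4^3 + 2*4 + 4 mod 5 = 1
LHS = RHS

Yes, on the curve


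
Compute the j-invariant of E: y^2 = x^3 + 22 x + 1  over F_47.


Delta = -16(4 a^3 + 27 b^2) mod 47 = 19
-1728 * (4 a)^3 = -1728 * (4*22)^3 mod 47 = 21
j = 21 * 19^(-1) mod 47 = 11

j = 11 (mod 47)


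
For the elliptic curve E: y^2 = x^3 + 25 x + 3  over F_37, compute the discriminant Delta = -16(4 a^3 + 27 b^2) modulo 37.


4 a^3 + 27 b^2 = 4*25^3 + 27*3^2 = 62500 + 243 = 62743
Delta = -16 * (62743) = -1003888
Delta mod 37 = 33

Delta = 33 (mod 37)


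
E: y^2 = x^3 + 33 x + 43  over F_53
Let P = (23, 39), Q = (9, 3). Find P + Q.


P != Q, so use the chord formula.
s = (y2 - y1) / (x2 - x1) = (17) / (39) mod 53 = 48
x3 = s^2 - x1 - x2 mod 53 = 48^2 - 23 - 9 = 46
y3 = s (x1 - x3) - y1 mod 53 = 48 * (23 - 46) - 39 = 23

P + Q = (46, 23)


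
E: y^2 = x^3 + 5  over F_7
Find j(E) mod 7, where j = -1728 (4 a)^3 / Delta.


Delta = -16(4 a^3 + 27 b^2) mod 7 = 1
-1728 * (4 a)^3 = -1728 * (4*0)^3 mod 7 = 0
j = 0 * 1^(-1) mod 7 = 0

j = 0 (mod 7)


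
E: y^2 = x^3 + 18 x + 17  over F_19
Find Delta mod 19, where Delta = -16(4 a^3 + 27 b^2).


4 a^3 + 27 b^2 = 4*18^3 + 27*17^2 = 23328 + 7803 = 31131
Delta = -16 * (31131) = -498096
Delta mod 19 = 8

Delta = 8 (mod 19)


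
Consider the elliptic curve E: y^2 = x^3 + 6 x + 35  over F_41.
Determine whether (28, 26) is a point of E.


Check whether y^2 = x^3 + 6 x + 35 (mod 41) for (x, y) = (28, 26).
LHS: y^2 = 26^2 mod 41 = 20
RHS: x^3 + 6 x + 35 = 28^3 + 6*28 + 35 mod 41 = 15
LHS != RHS

No, not on the curve


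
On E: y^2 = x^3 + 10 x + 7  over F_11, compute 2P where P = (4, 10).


Doubling: s = (3 x1^2 + a) / (2 y1)
s = (3*4^2 + 10) / (2*10) mod 11 = 4
x3 = s^2 - 2 x1 mod 11 = 4^2 - 2*4 = 8
y3 = s (x1 - x3) - y1 mod 11 = 4 * (4 - 8) - 10 = 7

2P = (8, 7)


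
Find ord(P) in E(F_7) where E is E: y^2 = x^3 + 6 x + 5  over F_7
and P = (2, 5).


Compute successive multiples of P until we hit O:
  1P = (2, 5)
  2P = (4, 4)
  3P = (3, 6)
  4P = (3, 1)
  5P = (4, 3)
  6P = (2, 2)
  7P = O

ord(P) = 7


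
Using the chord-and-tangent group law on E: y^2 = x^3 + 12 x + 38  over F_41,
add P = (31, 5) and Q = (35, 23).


P != Q, so use the chord formula.
s = (y2 - y1) / (x2 - x1) = (18) / (4) mod 41 = 25
x3 = s^2 - x1 - x2 mod 41 = 25^2 - 31 - 35 = 26
y3 = s (x1 - x3) - y1 mod 41 = 25 * (31 - 26) - 5 = 38

P + Q = (26, 38)


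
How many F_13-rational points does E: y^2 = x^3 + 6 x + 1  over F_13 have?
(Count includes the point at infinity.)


For each x in F_13, count y with y^2 = x^3 + 6 x + 1 mod 13:
  x = 0: RHS = 1, y in [1, 12]  -> 2 point(s)
  x = 5: RHS = 0, y in [0]  -> 1 point(s)
  x = 7: RHS = 9, y in [3, 10]  -> 2 point(s)
  x = 9: RHS = 4, y in [2, 11]  -> 2 point(s)
Affine points: 7. Add the point at infinity: total = 8.

#E(F_13) = 8


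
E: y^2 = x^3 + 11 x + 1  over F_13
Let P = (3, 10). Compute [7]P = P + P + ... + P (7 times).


k = 7 = 111_2 (binary, LSB first: 111)
Double-and-add from P = (3, 10):
  bit 0 = 1: acc = O + (3, 10) = (3, 10)
  bit 1 = 1: acc = (3, 10) + (11, 6) = (9, 6)
  bit 2 = 1: acc = (9, 6) + (0, 1) = (8, 9)

7P = (8, 9)


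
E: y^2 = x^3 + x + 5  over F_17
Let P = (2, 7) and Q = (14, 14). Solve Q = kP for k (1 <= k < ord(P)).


Enumerate multiples of P until we hit Q = (14, 14):
  1P = (2, 7)
  2P = (11, 15)
  3P = (5, 13)
  4P = (14, 3)
  5P = (3, 16)
  6P = (8, 7)
  7P = (7, 10)
  8P = (7, 7)
  9P = (8, 10)
  10P = (3, 1)
  11P = (14, 14)
Match found at i = 11.

k = 11


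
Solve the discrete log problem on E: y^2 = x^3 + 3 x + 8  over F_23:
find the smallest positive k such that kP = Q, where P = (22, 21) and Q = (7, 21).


Enumerate multiples of P until we hit Q = (7, 21):
  1P = (22, 21)
  2P = (10, 7)
  3P = (16, 9)
  4P = (12, 22)
  5P = (15, 22)
  6P = (17, 21)
  7P = (7, 2)
  8P = (0, 13)
  9P = (19, 1)
  10P = (6, 9)
  11P = (20, 15)
  12P = (13, 6)
  13P = (1, 14)
  14P = (18, 11)
  15P = (18, 12)
  16P = (1, 9)
  17P = (13, 17)
  18P = (20, 8)
  19P = (6, 14)
  20P = (19, 22)
  21P = (0, 10)
  22P = (7, 21)
Match found at i = 22.

k = 22


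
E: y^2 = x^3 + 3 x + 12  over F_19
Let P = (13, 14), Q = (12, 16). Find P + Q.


P != Q, so use the chord formula.
s = (y2 - y1) / (x2 - x1) = (2) / (18) mod 19 = 17
x3 = s^2 - x1 - x2 mod 19 = 17^2 - 13 - 12 = 17
y3 = s (x1 - x3) - y1 mod 19 = 17 * (13 - 17) - 14 = 13

P + Q = (17, 13)


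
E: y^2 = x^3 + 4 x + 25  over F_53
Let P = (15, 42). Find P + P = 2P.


Doubling: s = (3 x1^2 + a) / (2 y1)
s = (3*15^2 + 4) / (2*42) mod 53 = 39
x3 = s^2 - 2 x1 mod 53 = 39^2 - 2*15 = 7
y3 = s (x1 - x3) - y1 mod 53 = 39 * (15 - 7) - 42 = 5

2P = (7, 5)


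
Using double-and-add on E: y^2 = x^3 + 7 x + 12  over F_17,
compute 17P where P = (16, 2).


k = 17 = 10001_2 (binary, LSB first: 10001)
Double-and-add from P = (16, 2):
  bit 0 = 1: acc = O + (16, 2) = (16, 2)
  bit 1 = 0: acc unchanged = (16, 2)
  bit 2 = 0: acc unchanged = (16, 2)
  bit 3 = 0: acc unchanged = (16, 2)
  bit 4 = 1: acc = (16, 2) + (11, 3) = (5, 6)

17P = (5, 6)


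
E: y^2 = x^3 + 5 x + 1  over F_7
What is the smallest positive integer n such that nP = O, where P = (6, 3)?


Compute successive multiples of P until we hit O:
  1P = (6, 3)
  2P = (3, 1)
  3P = (0, 1)
  4P = (5, 2)
  5P = (4, 6)
  6P = (1, 0)
  7P = (4, 1)
  8P = (5, 5)
  ... (continuing to 12P)
  12P = O

ord(P) = 12


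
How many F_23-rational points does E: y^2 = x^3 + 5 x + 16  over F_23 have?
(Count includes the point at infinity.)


For each x in F_23, count y with y^2 = x^3 + 5 x + 16 mod 23:
  x = 0: RHS = 16, y in [4, 19]  -> 2 point(s)
  x = 3: RHS = 12, y in [9, 14]  -> 2 point(s)
  x = 4: RHS = 8, y in [10, 13]  -> 2 point(s)
  x = 6: RHS = 9, y in [3, 20]  -> 2 point(s)
  x = 7: RHS = 3, y in [7, 16]  -> 2 point(s)
  x = 8: RHS = 16, y in [4, 19]  -> 2 point(s)
  x = 9: RHS = 8, y in [10, 13]  -> 2 point(s)
  x = 10: RHS = 8, y in [10, 13]  -> 2 point(s)
  x = 13: RHS = 1, y in [1, 22]  -> 2 point(s)
  x = 14: RHS = 1, y in [1, 22]  -> 2 point(s)
  x = 15: RHS = 16, y in [4, 19]  -> 2 point(s)
  x = 16: RHS = 6, y in [11, 12]  -> 2 point(s)
  x = 17: RHS = 0, y in [0]  -> 1 point(s)
  x = 18: RHS = 4, y in [2, 21]  -> 2 point(s)
  x = 19: RHS = 1, y in [1, 22]  -> 2 point(s)
Affine points: 29. Add the point at infinity: total = 30.

#E(F_23) = 30


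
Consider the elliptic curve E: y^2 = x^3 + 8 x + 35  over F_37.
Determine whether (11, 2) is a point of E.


Check whether y^2 = x^3 + 8 x + 35 (mod 37) for (x, y) = (11, 2).
LHS: y^2 = 2^2 mod 37 = 4
RHS: x^3 + 8 x + 35 = 11^3 + 8*11 + 35 mod 37 = 11
LHS != RHS

No, not on the curve


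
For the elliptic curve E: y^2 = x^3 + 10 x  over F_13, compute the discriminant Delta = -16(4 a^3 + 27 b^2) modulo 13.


4 a^3 + 27 b^2 = 4*10^3 + 27*0^2 = 4000 + 0 = 4000
Delta = -16 * (4000) = -64000
Delta mod 13 = 12

Delta = 12 (mod 13)


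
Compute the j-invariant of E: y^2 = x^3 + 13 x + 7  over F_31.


Delta = -16(4 a^3 + 27 b^2) mod 31 = 13
-1728 * (4 a)^3 = -1728 * (4*13)^3 mod 31 = 29
j = 29 * 13^(-1) mod 31 = 7

j = 7 (mod 31)


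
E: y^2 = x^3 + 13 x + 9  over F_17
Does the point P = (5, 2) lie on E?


Check whether y^2 = x^3 + 13 x + 9 (mod 17) for (x, y) = (5, 2).
LHS: y^2 = 2^2 mod 17 = 4
RHS: x^3 + 13 x + 9 = 5^3 + 13*5 + 9 mod 17 = 12
LHS != RHS

No, not on the curve


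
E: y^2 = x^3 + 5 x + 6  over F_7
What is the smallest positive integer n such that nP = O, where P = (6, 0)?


Compute successive multiples of P until we hit O:
  1P = (6, 0)
  2P = O

ord(P) = 2


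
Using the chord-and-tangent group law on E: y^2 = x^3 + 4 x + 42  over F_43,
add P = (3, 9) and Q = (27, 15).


P != Q, so use the chord formula.
s = (y2 - y1) / (x2 - x1) = (6) / (24) mod 43 = 11
x3 = s^2 - x1 - x2 mod 43 = 11^2 - 3 - 27 = 5
y3 = s (x1 - x3) - y1 mod 43 = 11 * (3 - 5) - 9 = 12

P + Q = (5, 12)


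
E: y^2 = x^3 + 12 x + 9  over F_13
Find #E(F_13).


For each x in F_13, count y with y^2 = x^3 + 12 x + 9 mod 13:
  x = 0: RHS = 9, y in [3, 10]  -> 2 point(s)
  x = 1: RHS = 9, y in [3, 10]  -> 2 point(s)
  x = 4: RHS = 4, y in [2, 11]  -> 2 point(s)
  x = 5: RHS = 12, y in [5, 8]  -> 2 point(s)
  x = 9: RHS = 1, y in [1, 12]  -> 2 point(s)
  x = 11: RHS = 3, y in [4, 9]  -> 2 point(s)
  x = 12: RHS = 9, y in [3, 10]  -> 2 point(s)
Affine points: 14. Add the point at infinity: total = 15.

#E(F_13) = 15


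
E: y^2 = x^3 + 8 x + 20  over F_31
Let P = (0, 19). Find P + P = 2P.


Doubling: s = (3 x1^2 + a) / (2 y1)
s = (3*0^2 + 8) / (2*19) mod 31 = 10
x3 = s^2 - 2 x1 mod 31 = 10^2 - 2*0 = 7
y3 = s (x1 - x3) - y1 mod 31 = 10 * (0 - 7) - 19 = 4

2P = (7, 4)


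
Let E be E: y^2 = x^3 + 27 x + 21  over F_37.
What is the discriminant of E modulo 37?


4 a^3 + 27 b^2 = 4*27^3 + 27*21^2 = 78732 + 11907 = 90639
Delta = -16 * (90639) = -1450224
Delta mod 37 = 28

Delta = 28 (mod 37)


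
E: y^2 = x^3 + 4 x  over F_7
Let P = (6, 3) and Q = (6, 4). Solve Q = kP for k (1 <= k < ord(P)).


Enumerate multiples of P until we hit Q = (6, 4):
  1P = (6, 3)
  2P = (2, 4)
  3P = (3, 5)
  4P = (0, 0)
  5P = (3, 2)
  6P = (2, 3)
  7P = (6, 4)
Match found at i = 7.

k = 7


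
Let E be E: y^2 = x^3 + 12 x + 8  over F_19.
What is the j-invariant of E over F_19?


Delta = -16(4 a^3 + 27 b^2) mod 19 = 4
-1728 * (4 a)^3 = -1728 * (4*12)^3 mod 19 = 12
j = 12 * 4^(-1) mod 19 = 3

j = 3 (mod 19)


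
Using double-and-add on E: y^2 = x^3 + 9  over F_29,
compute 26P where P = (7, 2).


k = 26 = 11010_2 (binary, LSB first: 01011)
Double-and-add from P = (7, 2):
  bit 0 = 0: acc unchanged = O
  bit 1 = 1: acc = O + (8, 12) = (8, 12)
  bit 2 = 0: acc unchanged = (8, 12)
  bit 3 = 1: acc = (8, 12) + (15, 7) = (0, 3)
  bit 4 = 1: acc = (0, 3) + (23, 5) = (19, 13)

26P = (19, 13)


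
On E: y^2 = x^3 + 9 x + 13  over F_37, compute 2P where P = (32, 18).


Doubling: s = (3 x1^2 + a) / (2 y1)
s = (3*32^2 + 9) / (2*18) mod 37 = 27
x3 = s^2 - 2 x1 mod 37 = 27^2 - 2*32 = 36
y3 = s (x1 - x3) - y1 mod 37 = 27 * (32 - 36) - 18 = 22

2P = (36, 22)


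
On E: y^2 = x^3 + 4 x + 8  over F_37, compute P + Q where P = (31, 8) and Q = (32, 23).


P != Q, so use the chord formula.
s = (y2 - y1) / (x2 - x1) = (15) / (1) mod 37 = 15
x3 = s^2 - x1 - x2 mod 37 = 15^2 - 31 - 32 = 14
y3 = s (x1 - x3) - y1 mod 37 = 15 * (31 - 14) - 8 = 25

P + Q = (14, 25)


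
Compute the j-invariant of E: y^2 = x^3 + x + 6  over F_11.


Delta = -16(4 a^3 + 27 b^2) mod 11 = 4
-1728 * (4 a)^3 = -1728 * (4*1)^3 mod 11 = 2
j = 2 * 4^(-1) mod 11 = 6

j = 6 (mod 11)


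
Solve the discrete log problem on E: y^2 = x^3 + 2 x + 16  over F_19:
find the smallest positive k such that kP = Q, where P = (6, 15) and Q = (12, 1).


Enumerate multiples of P until we hit Q = (12, 1):
  1P = (6, 15)
  2P = (12, 1)
Match found at i = 2.

k = 2


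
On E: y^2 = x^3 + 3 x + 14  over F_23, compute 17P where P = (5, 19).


k = 17 = 10001_2 (binary, LSB first: 10001)
Double-and-add from P = (5, 19):
  bit 0 = 1: acc = O + (5, 19) = (5, 19)
  bit 1 = 0: acc unchanged = (5, 19)
  bit 2 = 0: acc unchanged = (5, 19)
  bit 3 = 0: acc unchanged = (5, 19)
  bit 4 = 1: acc = (5, 19) + (6, 15) = (5, 4)

17P = (5, 4)


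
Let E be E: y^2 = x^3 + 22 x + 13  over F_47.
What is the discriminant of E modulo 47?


4 a^3 + 27 b^2 = 4*22^3 + 27*13^2 = 42592 + 4563 = 47155
Delta = -16 * (47155) = -754480
Delta mod 47 = 11

Delta = 11 (mod 47)


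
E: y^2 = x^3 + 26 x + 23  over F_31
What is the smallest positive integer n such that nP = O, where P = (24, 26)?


Compute successive multiples of P until we hit O:
  1P = (24, 26)
  2P = (16, 3)
  3P = (23, 4)
  4P = (3, 2)
  5P = (11, 11)
  6P = (1, 22)
  7P = (14, 0)
  8P = (1, 9)
  ... (continuing to 14P)
  14P = O

ord(P) = 14


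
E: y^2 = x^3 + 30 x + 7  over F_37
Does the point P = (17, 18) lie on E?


Check whether y^2 = x^3 + 30 x + 7 (mod 37) for (x, y) = (17, 18).
LHS: y^2 = 18^2 mod 37 = 28
RHS: x^3 + 30 x + 7 = 17^3 + 30*17 + 7 mod 37 = 28
LHS = RHS

Yes, on the curve


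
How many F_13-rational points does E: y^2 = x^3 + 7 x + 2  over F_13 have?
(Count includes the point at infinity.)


For each x in F_13, count y with y^2 = x^3 + 7 x + 2 mod 13:
  x = 1: RHS = 10, y in [6, 7]  -> 2 point(s)
  x = 4: RHS = 3, y in [4, 9]  -> 2 point(s)
  x = 6: RHS = 0, y in [0]  -> 1 point(s)
  x = 7: RHS = 4, y in [2, 11]  -> 2 point(s)
  x = 9: RHS = 1, y in [1, 12]  -> 2 point(s)
Affine points: 9. Add the point at infinity: total = 10.

#E(F_13) = 10


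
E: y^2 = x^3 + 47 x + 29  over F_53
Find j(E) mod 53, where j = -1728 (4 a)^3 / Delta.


Delta = -16(4 a^3 + 27 b^2) mod 53 = 47
-1728 * (4 a)^3 = -1728 * (4*47)^3 mod 53 = 30
j = 30 * 47^(-1) mod 53 = 48

j = 48 (mod 53)


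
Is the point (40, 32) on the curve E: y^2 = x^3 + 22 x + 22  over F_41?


Check whether y^2 = x^3 + 22 x + 22 (mod 41) for (x, y) = (40, 32).
LHS: y^2 = 32^2 mod 41 = 40
RHS: x^3 + 22 x + 22 = 40^3 + 22*40 + 22 mod 41 = 40
LHS = RHS

Yes, on the curve


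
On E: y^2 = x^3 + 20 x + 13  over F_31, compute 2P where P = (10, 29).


Doubling: s = (3 x1^2 + a) / (2 y1)
s = (3*10^2 + 20) / (2*29) mod 31 = 13
x3 = s^2 - 2 x1 mod 31 = 13^2 - 2*10 = 25
y3 = s (x1 - x3) - y1 mod 31 = 13 * (10 - 25) - 29 = 24

2P = (25, 24)


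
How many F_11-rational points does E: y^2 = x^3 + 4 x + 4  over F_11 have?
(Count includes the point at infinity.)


For each x in F_11, count y with y^2 = x^3 + 4 x + 4 mod 11:
  x = 0: RHS = 4, y in [2, 9]  -> 2 point(s)
  x = 1: RHS = 9, y in [3, 8]  -> 2 point(s)
  x = 2: RHS = 9, y in [3, 8]  -> 2 point(s)
  x = 7: RHS = 1, y in [1, 10]  -> 2 point(s)
  x = 8: RHS = 9, y in [3, 8]  -> 2 point(s)
Affine points: 10. Add the point at infinity: total = 11.

#E(F_11) = 11


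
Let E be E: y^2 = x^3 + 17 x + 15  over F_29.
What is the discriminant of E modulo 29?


4 a^3 + 27 b^2 = 4*17^3 + 27*15^2 = 19652 + 6075 = 25727
Delta = -16 * (25727) = -411632
Delta mod 29 = 23

Delta = 23 (mod 29)


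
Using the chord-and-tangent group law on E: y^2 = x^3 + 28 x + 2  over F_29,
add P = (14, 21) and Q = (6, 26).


P != Q, so use the chord formula.
s = (y2 - y1) / (x2 - x1) = (5) / (21) mod 29 = 3
x3 = s^2 - x1 - x2 mod 29 = 3^2 - 14 - 6 = 18
y3 = s (x1 - x3) - y1 mod 29 = 3 * (14 - 18) - 21 = 25

P + Q = (18, 25)


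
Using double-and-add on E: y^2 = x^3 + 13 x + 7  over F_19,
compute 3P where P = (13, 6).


k = 3 = 11_2 (binary, LSB first: 11)
Double-and-add from P = (13, 6):
  bit 0 = 1: acc = O + (13, 6) = (13, 6)
  bit 1 = 1: acc = (13, 6) + (13, 13) = O

3P = O


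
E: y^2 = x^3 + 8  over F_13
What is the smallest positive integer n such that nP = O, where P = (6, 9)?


Compute successive multiples of P until we hit O:
  1P = (6, 9)
  2P = (11, 0)
  3P = (6, 4)
  4P = O

ord(P) = 4


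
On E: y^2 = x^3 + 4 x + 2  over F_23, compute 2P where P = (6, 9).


Doubling: s = (3 x1^2 + a) / (2 y1)
s = (3*6^2 + 4) / (2*9) mod 23 = 19
x3 = s^2 - 2 x1 mod 23 = 19^2 - 2*6 = 4
y3 = s (x1 - x3) - y1 mod 23 = 19 * (6 - 4) - 9 = 6

2P = (4, 6)


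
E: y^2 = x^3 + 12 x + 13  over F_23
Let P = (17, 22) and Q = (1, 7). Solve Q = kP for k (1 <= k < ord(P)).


Enumerate multiples of P until we hit Q = (1, 7):
  1P = (17, 22)
  2P = (1, 7)
Match found at i = 2.

k = 2


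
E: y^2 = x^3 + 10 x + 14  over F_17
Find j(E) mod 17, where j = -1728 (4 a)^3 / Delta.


Delta = -16(4 a^3 + 27 b^2) mod 17 = 10
-1728 * (4 a)^3 = -1728 * (4*10)^3 mod 17 = 4
j = 4 * 10^(-1) mod 17 = 14

j = 14 (mod 17)


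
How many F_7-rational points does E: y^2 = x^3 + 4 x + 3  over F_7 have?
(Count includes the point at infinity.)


For each x in F_7, count y with y^2 = x^3 + 4 x + 3 mod 7:
  x = 1: RHS = 1, y in [1, 6]  -> 2 point(s)
  x = 3: RHS = 0, y in [0]  -> 1 point(s)
  x = 5: RHS = 1, y in [1, 6]  -> 2 point(s)
Affine points: 5. Add the point at infinity: total = 6.

#E(F_7) = 6


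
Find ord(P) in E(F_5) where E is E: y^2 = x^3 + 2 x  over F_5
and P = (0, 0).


Compute successive multiples of P until we hit O:
  1P = (0, 0)
  2P = O

ord(P) = 2


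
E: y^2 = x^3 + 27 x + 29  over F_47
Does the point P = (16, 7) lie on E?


Check whether y^2 = x^3 + 27 x + 29 (mod 47) for (x, y) = (16, 7).
LHS: y^2 = 7^2 mod 47 = 2
RHS: x^3 + 27 x + 29 = 16^3 + 27*16 + 29 mod 47 = 45
LHS != RHS

No, not on the curve


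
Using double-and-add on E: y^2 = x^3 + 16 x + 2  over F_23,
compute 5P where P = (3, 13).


k = 5 = 101_2 (binary, LSB first: 101)
Double-and-add from P = (3, 13):
  bit 0 = 1: acc = O + (3, 13) = (3, 13)
  bit 1 = 0: acc unchanged = (3, 13)
  bit 2 = 1: acc = (3, 13) + (0, 5) = (22, 13)

5P = (22, 13)


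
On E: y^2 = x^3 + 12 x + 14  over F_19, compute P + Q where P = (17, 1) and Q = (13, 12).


P != Q, so use the chord formula.
s = (y2 - y1) / (x2 - x1) = (11) / (15) mod 19 = 2
x3 = s^2 - x1 - x2 mod 19 = 2^2 - 17 - 13 = 12
y3 = s (x1 - x3) - y1 mod 19 = 2 * (17 - 12) - 1 = 9

P + Q = (12, 9)


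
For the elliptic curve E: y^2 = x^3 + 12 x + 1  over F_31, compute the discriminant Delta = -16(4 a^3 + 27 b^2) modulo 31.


4 a^3 + 27 b^2 = 4*12^3 + 27*1^2 = 6912 + 27 = 6939
Delta = -16 * (6939) = -111024
Delta mod 31 = 18

Delta = 18 (mod 31)


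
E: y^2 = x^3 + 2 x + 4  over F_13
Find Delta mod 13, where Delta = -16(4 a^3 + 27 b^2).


4 a^3 + 27 b^2 = 4*2^3 + 27*4^2 = 32 + 432 = 464
Delta = -16 * (464) = -7424
Delta mod 13 = 12

Delta = 12 (mod 13)


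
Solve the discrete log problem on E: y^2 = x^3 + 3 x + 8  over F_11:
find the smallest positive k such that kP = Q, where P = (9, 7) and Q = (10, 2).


Enumerate multiples of P until we hit Q = (10, 2):
  1P = (9, 7)
  2P = (7, 3)
  3P = (10, 2)
Match found at i = 3.

k = 3


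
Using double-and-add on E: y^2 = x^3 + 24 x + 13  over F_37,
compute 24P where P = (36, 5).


k = 24 = 11000_2 (binary, LSB first: 00011)
Double-and-add from P = (36, 5):
  bit 0 = 0: acc unchanged = O
  bit 1 = 0: acc unchanged = O
  bit 2 = 0: acc unchanged = O
  bit 3 = 1: acc = O + (34, 5) = (34, 5)
  bit 4 = 1: acc = (34, 5) + (5, 6) = (9, 12)

24P = (9, 12)


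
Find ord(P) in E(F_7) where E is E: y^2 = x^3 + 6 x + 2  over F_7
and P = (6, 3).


Compute successive multiples of P until we hit O:
  1P = (6, 3)
  2P = (6, 4)
  3P = O

ord(P) = 3


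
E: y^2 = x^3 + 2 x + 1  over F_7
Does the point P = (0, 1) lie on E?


Check whether y^2 = x^3 + 2 x + 1 (mod 7) for (x, y) = (0, 1).
LHS: y^2 = 1^2 mod 7 = 1
RHS: x^3 + 2 x + 1 = 0^3 + 2*0 + 1 mod 7 = 1
LHS = RHS

Yes, on the curve


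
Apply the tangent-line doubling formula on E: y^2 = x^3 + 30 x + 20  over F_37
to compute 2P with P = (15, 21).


Doubling: s = (3 x1^2 + a) / (2 y1)
s = (3*15^2 + 30) / (2*21) mod 37 = 30
x3 = s^2 - 2 x1 mod 37 = 30^2 - 2*15 = 19
y3 = s (x1 - x3) - y1 mod 37 = 30 * (15 - 19) - 21 = 7

2P = (19, 7)


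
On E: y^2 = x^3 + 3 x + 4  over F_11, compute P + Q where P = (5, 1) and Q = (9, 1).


P != Q, so use the chord formula.
s = (y2 - y1) / (x2 - x1) = (0) / (4) mod 11 = 0
x3 = s^2 - x1 - x2 mod 11 = 0^2 - 5 - 9 = 8
y3 = s (x1 - x3) - y1 mod 11 = 0 * (5 - 8) - 1 = 10

P + Q = (8, 10)


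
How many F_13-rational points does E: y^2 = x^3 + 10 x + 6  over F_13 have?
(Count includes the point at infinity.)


For each x in F_13, count y with y^2 = x^3 + 10 x + 6 mod 13:
  x = 1: RHS = 4, y in [2, 11]  -> 2 point(s)
  x = 5: RHS = 12, y in [5, 8]  -> 2 point(s)
  x = 6: RHS = 9, y in [3, 10]  -> 2 point(s)
  x = 7: RHS = 3, y in [4, 9]  -> 2 point(s)
  x = 8: RHS = 0, y in [0]  -> 1 point(s)
  x = 10: RHS = 1, y in [1, 12]  -> 2 point(s)
  x = 11: RHS = 4, y in [2, 11]  -> 2 point(s)
Affine points: 13. Add the point at infinity: total = 14.

#E(F_13) = 14


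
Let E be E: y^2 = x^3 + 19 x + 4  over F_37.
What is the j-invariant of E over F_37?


Delta = -16(4 a^3 + 27 b^2) mod 37 = 36
-1728 * (4 a)^3 = -1728 * (4*19)^3 mod 37 = 14
j = 14 * 36^(-1) mod 37 = 23

j = 23 (mod 37)


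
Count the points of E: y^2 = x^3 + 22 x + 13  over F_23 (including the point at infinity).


For each x in F_23, count y with y^2 = x^3 + 22 x + 13 mod 23:
  x = 0: RHS = 13, y in [6, 17]  -> 2 point(s)
  x = 1: RHS = 13, y in [6, 17]  -> 2 point(s)
  x = 4: RHS = 4, y in [2, 21]  -> 2 point(s)
  x = 5: RHS = 18, y in [8, 15]  -> 2 point(s)
  x = 6: RHS = 16, y in [4, 19]  -> 2 point(s)
  x = 7: RHS = 4, y in [2, 21]  -> 2 point(s)
  x = 12: RHS = 4, y in [2, 21]  -> 2 point(s)
  x = 13: RHS = 12, y in [9, 14]  -> 2 point(s)
  x = 14: RHS = 6, y in [11, 12]  -> 2 point(s)
  x = 18: RHS = 8, y in [10, 13]  -> 2 point(s)
  x = 20: RHS = 12, y in [9, 14]  -> 2 point(s)
  x = 22: RHS = 13, y in [6, 17]  -> 2 point(s)
Affine points: 24. Add the point at infinity: total = 25.

#E(F_23) = 25


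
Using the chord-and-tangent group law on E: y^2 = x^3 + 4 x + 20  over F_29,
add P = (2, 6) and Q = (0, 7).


P != Q, so use the chord formula.
s = (y2 - y1) / (x2 - x1) = (1) / (27) mod 29 = 14
x3 = s^2 - x1 - x2 mod 29 = 14^2 - 2 - 0 = 20
y3 = s (x1 - x3) - y1 mod 29 = 14 * (2 - 20) - 6 = 3

P + Q = (20, 3)


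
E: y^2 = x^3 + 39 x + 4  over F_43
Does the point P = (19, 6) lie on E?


Check whether y^2 = x^3 + 39 x + 4 (mod 43) for (x, y) = (19, 6).
LHS: y^2 = 6^2 mod 43 = 36
RHS: x^3 + 39 x + 4 = 19^3 + 39*19 + 4 mod 43 = 36
LHS = RHS

Yes, on the curve


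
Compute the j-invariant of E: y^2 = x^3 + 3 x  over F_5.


Delta = -16(4 a^3 + 27 b^2) mod 5 = 2
-1728 * (4 a)^3 = -1728 * (4*3)^3 mod 5 = 1
j = 1 * 2^(-1) mod 5 = 3

j = 3 (mod 5)


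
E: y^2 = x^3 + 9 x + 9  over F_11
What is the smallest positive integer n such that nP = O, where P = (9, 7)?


Compute successive multiples of P until we hit O:
  1P = (9, 7)
  2P = (9, 4)
  3P = O

ord(P) = 3


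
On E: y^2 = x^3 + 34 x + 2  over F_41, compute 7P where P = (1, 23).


k = 7 = 111_2 (binary, LSB first: 111)
Double-and-add from P = (1, 23):
  bit 0 = 1: acc = O + (1, 23) = (1, 23)
  bit 1 = 1: acc = (1, 23) + (38, 23) = (2, 18)
  bit 2 = 1: acc = (2, 18) + (22, 0) = (1, 18)

7P = (1, 18)


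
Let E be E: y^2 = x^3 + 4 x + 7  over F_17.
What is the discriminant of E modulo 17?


4 a^3 + 27 b^2 = 4*4^3 + 27*7^2 = 256 + 1323 = 1579
Delta = -16 * (1579) = -25264
Delta mod 17 = 15

Delta = 15 (mod 17)


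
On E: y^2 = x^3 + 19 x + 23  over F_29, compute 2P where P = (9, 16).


Doubling: s = (3 x1^2 + a) / (2 y1)
s = (3*9^2 + 19) / (2*16) mod 29 = 10
x3 = s^2 - 2 x1 mod 29 = 10^2 - 2*9 = 24
y3 = s (x1 - x3) - y1 mod 29 = 10 * (9 - 24) - 16 = 8

2P = (24, 8)


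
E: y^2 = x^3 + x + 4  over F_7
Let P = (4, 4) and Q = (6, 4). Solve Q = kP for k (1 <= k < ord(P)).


Enumerate multiples of P until we hit Q = (6, 4):
  1P = (4, 4)
  2P = (6, 3)
  3P = (6, 4)
Match found at i = 3.

k = 3


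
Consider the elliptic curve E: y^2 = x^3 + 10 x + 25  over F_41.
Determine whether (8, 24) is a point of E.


Check whether y^2 = x^3 + 10 x + 25 (mod 41) for (x, y) = (8, 24).
LHS: y^2 = 24^2 mod 41 = 2
RHS: x^3 + 10 x + 25 = 8^3 + 10*8 + 25 mod 41 = 2
LHS = RHS

Yes, on the curve


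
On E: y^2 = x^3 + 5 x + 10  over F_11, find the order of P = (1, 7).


Compute successive multiples of P until we hit O:
  1P = (1, 7)
  2P = (10, 2)
  3P = (9, 6)
  4P = (6, 6)
  5P = (8, 1)
  6P = (7, 6)
  7P = (7, 5)
  8P = (8, 10)
  ... (continuing to 13P)
  13P = O

ord(P) = 13


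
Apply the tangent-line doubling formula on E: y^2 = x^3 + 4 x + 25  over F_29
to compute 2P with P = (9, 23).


Doubling: s = (3 x1^2 + a) / (2 y1)
s = (3*9^2 + 4) / (2*23) mod 29 = 6
x3 = s^2 - 2 x1 mod 29 = 6^2 - 2*9 = 18
y3 = s (x1 - x3) - y1 mod 29 = 6 * (9 - 18) - 23 = 10

2P = (18, 10)


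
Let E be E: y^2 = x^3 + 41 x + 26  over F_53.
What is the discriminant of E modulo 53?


4 a^3 + 27 b^2 = 4*41^3 + 27*26^2 = 275684 + 18252 = 293936
Delta = -16 * (293936) = -4702976
Delta mod 53 = 32

Delta = 32 (mod 53)


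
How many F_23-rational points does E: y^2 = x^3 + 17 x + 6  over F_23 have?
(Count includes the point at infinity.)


For each x in F_23, count y with y^2 = x^3 + 17 x + 6 mod 23:
  x = 0: RHS = 6, y in [11, 12]  -> 2 point(s)
  x = 1: RHS = 1, y in [1, 22]  -> 2 point(s)
  x = 2: RHS = 2, y in [5, 18]  -> 2 point(s)
  x = 4: RHS = 0, y in [0]  -> 1 point(s)
  x = 5: RHS = 9, y in [3, 20]  -> 2 point(s)
  x = 6: RHS = 2, y in [5, 18]  -> 2 point(s)
  x = 7: RHS = 8, y in [10, 13]  -> 2 point(s)
  x = 10: RHS = 3, y in [7, 16]  -> 2 point(s)
  x = 11: RHS = 6, y in [11, 12]  -> 2 point(s)
  x = 12: RHS = 6, y in [11, 12]  -> 2 point(s)
  x = 13: RHS = 9, y in [3, 20]  -> 2 point(s)
  x = 15: RHS = 2, y in [5, 18]  -> 2 point(s)
  x = 16: RHS = 4, y in [2, 21]  -> 2 point(s)
  x = 18: RHS = 3, y in [7, 16]  -> 2 point(s)
  x = 19: RHS = 12, y in [9, 14]  -> 2 point(s)
Affine points: 29. Add the point at infinity: total = 30.

#E(F_23) = 30


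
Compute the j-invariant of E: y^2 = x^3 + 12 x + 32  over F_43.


Delta = -16(4 a^3 + 27 b^2) mod 43 = 20
-1728 * (4 a)^3 = -1728 * (4*12)^3 mod 43 = 32
j = 32 * 20^(-1) mod 43 = 36

j = 36 (mod 43)


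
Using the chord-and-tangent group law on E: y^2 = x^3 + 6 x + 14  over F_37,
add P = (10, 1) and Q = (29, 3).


P != Q, so use the chord formula.
s = (y2 - y1) / (x2 - x1) = (2) / (19) mod 37 = 4
x3 = s^2 - x1 - x2 mod 37 = 4^2 - 10 - 29 = 14
y3 = s (x1 - x3) - y1 mod 37 = 4 * (10 - 14) - 1 = 20

P + Q = (14, 20)


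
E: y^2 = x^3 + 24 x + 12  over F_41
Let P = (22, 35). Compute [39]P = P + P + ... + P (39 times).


k = 39 = 100111_2 (binary, LSB first: 111001)
Double-and-add from P = (22, 35):
  bit 0 = 1: acc = O + (22, 35) = (22, 35)
  bit 1 = 1: acc = (22, 35) + (38, 6) = (20, 28)
  bit 2 = 1: acc = (20, 28) + (1, 18) = (28, 39)
  bit 3 = 0: acc unchanged = (28, 39)
  bit 4 = 0: acc unchanged = (28, 39)
  bit 5 = 1: acc = (28, 39) + (35, 29) = (11, 7)

39P = (11, 7)


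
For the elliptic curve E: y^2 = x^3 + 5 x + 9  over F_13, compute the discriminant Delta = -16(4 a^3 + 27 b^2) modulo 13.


4 a^3 + 27 b^2 = 4*5^3 + 27*9^2 = 500 + 2187 = 2687
Delta = -16 * (2687) = -42992
Delta mod 13 = 12

Delta = 12 (mod 13)


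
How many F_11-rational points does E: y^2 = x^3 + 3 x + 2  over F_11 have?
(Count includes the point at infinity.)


For each x in F_11, count y with y^2 = x^3 + 3 x + 2 mod 11:
  x = 2: RHS = 5, y in [4, 7]  -> 2 point(s)
  x = 3: RHS = 5, y in [4, 7]  -> 2 point(s)
  x = 4: RHS = 1, y in [1, 10]  -> 2 point(s)
  x = 6: RHS = 5, y in [4, 7]  -> 2 point(s)
  x = 7: RHS = 3, y in [5, 6]  -> 2 point(s)
  x = 10: RHS = 9, y in [3, 8]  -> 2 point(s)
Affine points: 12. Add the point at infinity: total = 13.

#E(F_11) = 13


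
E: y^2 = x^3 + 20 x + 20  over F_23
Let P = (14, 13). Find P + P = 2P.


Doubling: s = (3 x1^2 + a) / (2 y1)
s = (3*14^2 + 20) / (2*13) mod 23 = 11
x3 = s^2 - 2 x1 mod 23 = 11^2 - 2*14 = 1
y3 = s (x1 - x3) - y1 mod 23 = 11 * (14 - 1) - 13 = 15

2P = (1, 15)


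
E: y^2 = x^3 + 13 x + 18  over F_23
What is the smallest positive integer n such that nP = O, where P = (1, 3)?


Compute successive multiples of P until we hit O:
  1P = (1, 3)
  2P = (0, 15)
  3P = (5, 22)
  4P = (18, 14)
  5P = (8, 6)
  6P = (17, 0)
  7P = (8, 17)
  8P = (18, 9)
  ... (continuing to 12P)
  12P = O

ord(P) = 12


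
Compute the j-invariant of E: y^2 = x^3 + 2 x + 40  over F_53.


Delta = -16(4 a^3 + 27 b^2) mod 53 = 44
-1728 * (4 a)^3 = -1728 * (4*2)^3 mod 53 = 46
j = 46 * 44^(-1) mod 53 = 42

j = 42 (mod 53)


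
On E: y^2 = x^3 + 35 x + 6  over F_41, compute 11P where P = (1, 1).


k = 11 = 1011_2 (binary, LSB first: 1101)
Double-and-add from P = (1, 1):
  bit 0 = 1: acc = O + (1, 1) = (1, 1)
  bit 1 = 1: acc = (1, 1) + (31, 3) = (7, 15)
  bit 2 = 0: acc unchanged = (7, 15)
  bit 3 = 1: acc = (7, 15) + (21, 30) = (29, 20)

11P = (29, 20)


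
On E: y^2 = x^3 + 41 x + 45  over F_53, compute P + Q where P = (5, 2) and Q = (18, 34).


P != Q, so use the chord formula.
s = (y2 - y1) / (x2 - x1) = (32) / (13) mod 53 = 31
x3 = s^2 - x1 - x2 mod 53 = 31^2 - 5 - 18 = 37
y3 = s (x1 - x3) - y1 mod 53 = 31 * (5 - 37) - 2 = 13

P + Q = (37, 13)


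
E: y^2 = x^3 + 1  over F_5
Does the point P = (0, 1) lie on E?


Check whether y^2 = x^3 + 0 x + 1 (mod 5) for (x, y) = (0, 1).
LHS: y^2 = 1^2 mod 5 = 1
RHS: x^3 + 0 x + 1 = 0^3 + 0*0 + 1 mod 5 = 1
LHS = RHS

Yes, on the curve


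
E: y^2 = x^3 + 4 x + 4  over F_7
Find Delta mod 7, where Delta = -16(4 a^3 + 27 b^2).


4 a^3 + 27 b^2 = 4*4^3 + 27*4^2 = 256 + 432 = 688
Delta = -16 * (688) = -11008
Delta mod 7 = 3

Delta = 3 (mod 7)


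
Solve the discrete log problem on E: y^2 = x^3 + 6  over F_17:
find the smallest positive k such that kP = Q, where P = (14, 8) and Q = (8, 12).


Enumerate multiples of P until we hit Q = (8, 12):
  1P = (14, 8)
  2P = (4, 11)
  3P = (3, 4)
  4P = (8, 5)
  5P = (8, 12)
Match found at i = 5.

k = 5


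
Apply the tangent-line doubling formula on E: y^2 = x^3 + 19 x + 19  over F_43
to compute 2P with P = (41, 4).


Doubling: s = (3 x1^2 + a) / (2 y1)
s = (3*41^2 + 19) / (2*4) mod 43 = 20
x3 = s^2 - 2 x1 mod 43 = 20^2 - 2*41 = 17
y3 = s (x1 - x3) - y1 mod 43 = 20 * (41 - 17) - 4 = 3

2P = (17, 3)


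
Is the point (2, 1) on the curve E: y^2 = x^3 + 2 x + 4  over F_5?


Check whether y^2 = x^3 + 2 x + 4 (mod 5) for (x, y) = (2, 1).
LHS: y^2 = 1^2 mod 5 = 1
RHS: x^3 + 2 x + 4 = 2^3 + 2*2 + 4 mod 5 = 1
LHS = RHS

Yes, on the curve


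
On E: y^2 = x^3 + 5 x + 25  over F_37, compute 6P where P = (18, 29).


k = 6 = 110_2 (binary, LSB first: 011)
Double-and-add from P = (18, 29):
  bit 0 = 0: acc unchanged = O
  bit 1 = 1: acc = O + (0, 5) = (0, 5)
  bit 2 = 1: acc = (0, 5) + (28, 18) = (12, 0)

6P = (12, 0)


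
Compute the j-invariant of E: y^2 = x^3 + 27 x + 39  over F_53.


Delta = -16(4 a^3 + 27 b^2) mod 53 = 14
-1728 * (4 a)^3 = -1728 * (4*27)^3 mod 53 = 9
j = 9 * 14^(-1) mod 53 = 12

j = 12 (mod 53)


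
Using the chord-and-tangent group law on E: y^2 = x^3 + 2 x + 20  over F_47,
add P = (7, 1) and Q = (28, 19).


P != Q, so use the chord formula.
s = (y2 - y1) / (x2 - x1) = (18) / (21) mod 47 = 21
x3 = s^2 - x1 - x2 mod 47 = 21^2 - 7 - 28 = 30
y3 = s (x1 - x3) - y1 mod 47 = 21 * (7 - 30) - 1 = 33

P + Q = (30, 33)


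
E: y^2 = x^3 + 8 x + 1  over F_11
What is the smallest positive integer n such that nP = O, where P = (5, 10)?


Compute successive multiples of P until we hit O:
  1P = (5, 10)
  2P = (10, 5)
  3P = (8, 4)
  4P = (2, 6)
  5P = (7, 2)
  6P = (4, 8)
  7P = (6, 10)
  8P = (0, 1)
  ... (continuing to 17P)
  17P = O

ord(P) = 17


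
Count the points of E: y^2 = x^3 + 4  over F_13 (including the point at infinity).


For each x in F_13, count y with y^2 = x^3 + 0 x + 4 mod 13:
  x = 0: RHS = 4, y in [2, 11]  -> 2 point(s)
  x = 2: RHS = 12, y in [5, 8]  -> 2 point(s)
  x = 4: RHS = 3, y in [4, 9]  -> 2 point(s)
  x = 5: RHS = 12, y in [5, 8]  -> 2 point(s)
  x = 6: RHS = 12, y in [5, 8]  -> 2 point(s)
  x = 7: RHS = 9, y in [3, 10]  -> 2 point(s)
  x = 8: RHS = 9, y in [3, 10]  -> 2 point(s)
  x = 10: RHS = 3, y in [4, 9]  -> 2 point(s)
  x = 11: RHS = 9, y in [3, 10]  -> 2 point(s)
  x = 12: RHS = 3, y in [4, 9]  -> 2 point(s)
Affine points: 20. Add the point at infinity: total = 21.

#E(F_13) = 21


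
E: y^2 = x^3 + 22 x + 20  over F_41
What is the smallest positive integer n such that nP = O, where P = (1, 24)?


Compute successive multiples of P until we hit O:
  1P = (1, 24)
  2P = (30, 13)
  3P = (6, 9)
  4P = (2, 20)
  5P = (13, 24)
  6P = (27, 17)
  7P = (38, 38)
  8P = (4, 7)
  ... (continuing to 26P)
  26P = O

ord(P) = 26


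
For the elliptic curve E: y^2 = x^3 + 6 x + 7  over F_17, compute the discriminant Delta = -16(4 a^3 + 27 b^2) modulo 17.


4 a^3 + 27 b^2 = 4*6^3 + 27*7^2 = 864 + 1323 = 2187
Delta = -16 * (2187) = -34992
Delta mod 17 = 11

Delta = 11 (mod 17)


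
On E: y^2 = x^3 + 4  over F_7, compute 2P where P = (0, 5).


Doubling: s = (3 x1^2 + a) / (2 y1)
s = (3*0^2 + 0) / (2*5) mod 7 = 0
x3 = s^2 - 2 x1 mod 7 = 0^2 - 2*0 = 0
y3 = s (x1 - x3) - y1 mod 7 = 0 * (0 - 0) - 5 = 2

2P = (0, 2)


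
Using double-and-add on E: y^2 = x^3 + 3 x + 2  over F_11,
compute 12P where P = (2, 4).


k = 12 = 1100_2 (binary, LSB first: 0011)
Double-and-add from P = (2, 4):
  bit 0 = 0: acc unchanged = O
  bit 1 = 0: acc unchanged = O
  bit 2 = 1: acc = O + (3, 4) = (3, 4)
  bit 3 = 1: acc = (3, 4) + (6, 4) = (2, 7)

12P = (2, 7)
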